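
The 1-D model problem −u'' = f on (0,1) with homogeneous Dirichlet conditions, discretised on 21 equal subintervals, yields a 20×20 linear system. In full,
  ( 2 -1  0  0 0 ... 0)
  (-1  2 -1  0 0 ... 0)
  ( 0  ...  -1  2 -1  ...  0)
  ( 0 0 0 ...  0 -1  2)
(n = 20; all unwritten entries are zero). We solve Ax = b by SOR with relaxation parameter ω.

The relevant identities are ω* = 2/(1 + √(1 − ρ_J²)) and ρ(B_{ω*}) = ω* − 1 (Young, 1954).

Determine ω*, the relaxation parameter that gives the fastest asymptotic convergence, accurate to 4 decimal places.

B_J for the 20×20 system has eigenvalues cos(kπ/21); ρ_J = cos(π/21) = 0.9888.
1 − cos²(π/21) = sin²(π/21) ⇒ √(1−ρ_J²) = sin(π/21) = 0.14904.
ω* = 2/(1+0.14904) = 1.7406
ρ_SOR = ω* − 1 ≈ 0.7406.

ω* = 1.7406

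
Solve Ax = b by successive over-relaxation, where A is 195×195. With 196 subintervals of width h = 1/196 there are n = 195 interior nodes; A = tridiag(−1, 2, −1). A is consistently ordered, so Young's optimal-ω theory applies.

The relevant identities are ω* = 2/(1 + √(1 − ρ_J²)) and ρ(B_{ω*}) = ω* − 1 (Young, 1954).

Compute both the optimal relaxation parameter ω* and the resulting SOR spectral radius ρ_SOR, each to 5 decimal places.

ρ_J = max_k |cos(kπ/196)| = cos(π/196) = 0.99987
1 − cos²(π/196) = sin²(π/196) ⇒ √(1−ρ_J²) = sin(π/196) = 0.016028.
ω* = 2 / (1 + 0.016028) = 2 / 1.016028 ≈ 1.96845.
and ρ(B_{ω*}) = 1.96845 − 1 = 0.96845.

ω* = 1.96845, ρ_SOR = 0.96845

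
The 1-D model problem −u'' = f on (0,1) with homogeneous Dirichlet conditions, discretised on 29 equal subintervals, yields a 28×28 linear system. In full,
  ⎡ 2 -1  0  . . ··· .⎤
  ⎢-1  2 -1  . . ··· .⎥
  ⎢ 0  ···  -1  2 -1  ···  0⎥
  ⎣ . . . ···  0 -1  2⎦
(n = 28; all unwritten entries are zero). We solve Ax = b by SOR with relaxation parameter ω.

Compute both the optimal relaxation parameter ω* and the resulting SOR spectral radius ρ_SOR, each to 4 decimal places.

With n=28, ρ(Jacobi) = cos(π/29) = 0.9941.
1 − cos²(π/29) = sin²(π/29) ⇒ √(1−ρ_J²) = sin(π/29) = 0.10812.
So ω* = 2/1.10812 = 1.8049 (Young).
At ω = 1.8049 every |λ(B_ω)| = ω−1, so ρ_SOR = 0.8049.

ω* = 1.8049, ρ_SOR = 0.8049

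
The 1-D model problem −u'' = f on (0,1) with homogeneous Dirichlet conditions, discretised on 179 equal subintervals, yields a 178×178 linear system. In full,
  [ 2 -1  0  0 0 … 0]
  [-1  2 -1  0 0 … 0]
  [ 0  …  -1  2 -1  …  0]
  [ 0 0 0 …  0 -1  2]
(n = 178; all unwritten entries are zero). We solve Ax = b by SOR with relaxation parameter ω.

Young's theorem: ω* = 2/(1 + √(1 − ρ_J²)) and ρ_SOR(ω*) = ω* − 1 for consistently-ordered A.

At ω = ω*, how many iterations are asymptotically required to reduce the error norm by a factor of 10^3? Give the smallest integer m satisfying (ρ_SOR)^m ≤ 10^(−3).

With n=178, ρ(Jacobi) = cos(π/179) = 0.9998460.
√(1 − cos²(π/179)) = sin(π/179) ≈ 0.0175499.
ω* = 2 / (1 + 0.0175499) = 2 / 1.0175499 ≈ 1.9655056.
ρ(B_{ω*}) = ω*−1 = 0.9655056
m ≥ 3·ln10 / (−ln 0.9655056) = 196.783; smallest integer m = 197.

m = 197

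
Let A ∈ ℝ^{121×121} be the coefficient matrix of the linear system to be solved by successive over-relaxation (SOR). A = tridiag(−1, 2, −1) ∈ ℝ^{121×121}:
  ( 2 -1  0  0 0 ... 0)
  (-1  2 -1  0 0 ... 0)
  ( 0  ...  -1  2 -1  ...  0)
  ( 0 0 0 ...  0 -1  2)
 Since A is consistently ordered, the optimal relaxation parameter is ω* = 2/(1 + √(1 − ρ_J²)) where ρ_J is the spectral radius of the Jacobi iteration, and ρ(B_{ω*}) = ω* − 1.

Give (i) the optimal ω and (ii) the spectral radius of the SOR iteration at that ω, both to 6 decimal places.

n=121: λ(B_J) = 1 − λ(A)/2 = cos(kπ/122); k=1 gives ρ_J = 0.999668.
1 − cos²(π/122) = sin²(π/122) ⇒ √(1−ρ_J²) = sin(π/122) = 0.0257479.
ω* = 2 / (1 + 0.0257479) = 2 / 1.0257479 ≈ 1.949797.
ρ(B_{ω*}) = ω*−1 = 0.949797

ω* = 1.949797, ρ_SOR = 0.949797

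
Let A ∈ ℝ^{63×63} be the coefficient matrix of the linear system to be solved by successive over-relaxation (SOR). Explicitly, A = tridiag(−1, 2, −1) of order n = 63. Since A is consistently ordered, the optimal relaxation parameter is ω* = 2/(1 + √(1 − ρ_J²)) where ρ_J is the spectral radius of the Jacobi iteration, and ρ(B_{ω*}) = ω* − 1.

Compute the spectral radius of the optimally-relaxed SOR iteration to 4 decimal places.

ρ_SOR = 0.9065

[ρ_J] n=63: ρ(B_J) = cos(π/(n+1)) = cos(π/64) = 0.9988.
√(1−ρ_J²) = |sin(π/64)| = 0.04907
ω* = 2 / (1 + 0.04907) = 2 / 1.04907 ≈ 1.9065.
ρ_SOR = ω* − 1 = 1.9065 − 1 = 0.9065.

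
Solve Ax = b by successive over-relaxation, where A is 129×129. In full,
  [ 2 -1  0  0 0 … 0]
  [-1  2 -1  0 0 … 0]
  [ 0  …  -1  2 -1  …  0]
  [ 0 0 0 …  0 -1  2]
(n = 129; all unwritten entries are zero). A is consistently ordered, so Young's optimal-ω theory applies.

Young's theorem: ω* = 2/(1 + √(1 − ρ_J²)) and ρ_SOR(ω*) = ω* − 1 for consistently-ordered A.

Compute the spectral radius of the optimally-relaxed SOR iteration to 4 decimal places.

ρ_SOR = 0.9528

With n=129, ρ(Jacobi) = cos(π/130) = 0.9997.
√(1−ρ_J²) = |sin(π/130)| = 0.02416
ω* = 2 / (1 + 0.02416) = 2 / 1.02416 ≈ 1.9528.
ρ(B_{ω*}) = ω*−1 = 0.9528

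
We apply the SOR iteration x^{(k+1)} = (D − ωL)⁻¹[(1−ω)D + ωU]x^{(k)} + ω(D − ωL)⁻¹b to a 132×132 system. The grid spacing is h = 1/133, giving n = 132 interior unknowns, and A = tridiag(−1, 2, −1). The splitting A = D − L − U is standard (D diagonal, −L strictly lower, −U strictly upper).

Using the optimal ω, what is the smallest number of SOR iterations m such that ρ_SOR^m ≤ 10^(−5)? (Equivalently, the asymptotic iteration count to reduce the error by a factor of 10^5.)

[ρ_J] n=132: ρ(B_J) = cos(π/(n+1)) = cos(π/133) = 0.9997210.
root = sin(π/133) = 0.0236188  (since 1−cos² = sin²).
ω* = 2/(1+0.0236188) = 1.9538524
Hence ρ(B_{ω*}) = 1.9538524 − 1 = 0.9538524.
(0.9538524)^m ≤ 10^{−5}  ⇒  m·ln(0.9538524) ≤ −5·ln10  ⇒  m ≥ 243.678  ⇒  m = 244

m = 244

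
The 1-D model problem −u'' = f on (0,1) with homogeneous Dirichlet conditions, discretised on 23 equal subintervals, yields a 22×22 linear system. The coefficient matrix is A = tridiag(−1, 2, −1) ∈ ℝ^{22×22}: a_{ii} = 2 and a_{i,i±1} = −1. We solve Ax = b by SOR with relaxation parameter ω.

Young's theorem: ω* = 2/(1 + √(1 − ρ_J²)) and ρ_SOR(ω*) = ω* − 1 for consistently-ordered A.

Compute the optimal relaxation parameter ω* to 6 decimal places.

ω* = 1.760305

B_J for the 22×22 system has eigenvalues cos(kπ/23); ρ_J = cos(π/23) = 0.990686.
√(1−ρ_J²) = |sin(π/23)| = 0.1361666
ω* = 2 / (1 + 0.1361666) = 2 / 1.1361666 ≈ 1.760305.
[ρ_SOR] ω* − 1 = 0.760305.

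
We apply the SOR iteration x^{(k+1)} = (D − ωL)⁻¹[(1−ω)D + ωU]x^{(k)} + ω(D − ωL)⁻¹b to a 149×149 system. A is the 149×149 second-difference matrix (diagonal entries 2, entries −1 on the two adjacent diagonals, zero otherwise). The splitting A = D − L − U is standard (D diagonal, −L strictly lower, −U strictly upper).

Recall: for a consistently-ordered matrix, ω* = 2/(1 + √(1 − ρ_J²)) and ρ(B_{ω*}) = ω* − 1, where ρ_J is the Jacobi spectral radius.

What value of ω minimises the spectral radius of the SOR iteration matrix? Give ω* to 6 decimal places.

spectrum of D⁻¹(L+U) = {cos(kπ/150) : 1≤k≤149}; ρ_J = cos(π/150) = 0.999781.
root = sin(π/150) = 0.0209424  (since 1−cos² = sin²).
[ω*] 2 ÷ (1 + 0.0209424) = 2 ÷ 1.0209424 = 1.958974.
ρ_SOR = ω* − 1 ≈ 0.958974.

ω* = 1.958974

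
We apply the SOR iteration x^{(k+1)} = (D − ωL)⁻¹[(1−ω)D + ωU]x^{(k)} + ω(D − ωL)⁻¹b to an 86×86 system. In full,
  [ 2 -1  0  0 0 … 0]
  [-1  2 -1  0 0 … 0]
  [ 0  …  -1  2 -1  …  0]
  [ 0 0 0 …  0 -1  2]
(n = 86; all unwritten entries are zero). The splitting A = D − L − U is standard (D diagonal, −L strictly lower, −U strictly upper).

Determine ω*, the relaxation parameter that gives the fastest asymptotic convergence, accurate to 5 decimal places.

ω* = 1.93031

B_J for the 86×86 system has eigenvalues cos(kπ/87); ρ_J = cos(π/87) = 0.99935.
√(1 − cos²(π/87)) = sin(π/87) ≈ 0.036102.
[ω*] 2 ÷ (1 + 0.036102) = 2 ÷ 1.036102 = 1.93031.
[ρ_SOR] ω* − 1 = 0.93031.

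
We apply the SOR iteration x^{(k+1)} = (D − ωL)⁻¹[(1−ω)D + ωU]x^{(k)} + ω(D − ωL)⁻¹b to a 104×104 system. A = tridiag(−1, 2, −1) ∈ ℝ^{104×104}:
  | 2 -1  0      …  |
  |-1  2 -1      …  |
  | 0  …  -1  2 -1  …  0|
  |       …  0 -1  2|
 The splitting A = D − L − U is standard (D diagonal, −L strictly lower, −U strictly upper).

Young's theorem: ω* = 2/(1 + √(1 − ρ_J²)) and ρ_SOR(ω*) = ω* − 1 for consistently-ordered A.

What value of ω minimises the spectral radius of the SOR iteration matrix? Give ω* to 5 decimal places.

ω* = 1.94191

½·tridiag(1,0,1) at n=104: λ_k = cos(kπ/105); max |λ| at k=1 ⇒ ρ_J = cos(π/105) ≈ 0.99955.
√(1 − cos²(π/105)) = sin(π/105) ≈ 0.029915.
ω* = 2/(1+0.029915) = 1.94191
ρ(B_{ω*}) = ω*−1 = 0.94191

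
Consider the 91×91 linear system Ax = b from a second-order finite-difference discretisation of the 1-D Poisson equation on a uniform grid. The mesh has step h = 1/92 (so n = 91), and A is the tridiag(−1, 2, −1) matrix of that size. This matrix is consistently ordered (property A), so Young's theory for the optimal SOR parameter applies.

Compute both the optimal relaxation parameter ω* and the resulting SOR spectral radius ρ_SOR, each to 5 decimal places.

ω* = 1.93397, ρ_SOR = 0.93397

n=91: λ(B_J) = 1 − λ(A)/2 = cos(kπ/92); k=1 gives ρ_J = 0.99942.
root = sin(π/92) = 0.034141  (since 1−cos² = sin²).
ω* = 2/(1+0.034141) = 1.93397
At ω = 1.93397 every |λ(B_ω)| = ω−1, so ρ_SOR = 0.93397.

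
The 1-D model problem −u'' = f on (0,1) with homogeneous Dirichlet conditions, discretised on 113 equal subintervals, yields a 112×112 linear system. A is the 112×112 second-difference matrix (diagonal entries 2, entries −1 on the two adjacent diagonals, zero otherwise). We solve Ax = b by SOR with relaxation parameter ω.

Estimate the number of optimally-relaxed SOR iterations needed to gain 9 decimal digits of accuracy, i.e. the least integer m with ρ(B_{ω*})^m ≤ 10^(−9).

m = 373

[ρ_J] n=112: ρ(B_J) = cos(π/(n+1)) = cos(π/113) = 0.9996136.
√(1 − cos²(π/113)) = sin(π/113) ≈ 0.0277981.
[ω*] 2 ÷ (1 + 0.0277981) = 2 ÷ 1.0277981 = 1.9459075.
ρ_SOR = ω* − 1 ≈ 0.9459075.
For 9 digits: m = 9·ln10 / (−ln 0.9459075) = 20.7233/0.0556105 = 372.651; round up → m = 373.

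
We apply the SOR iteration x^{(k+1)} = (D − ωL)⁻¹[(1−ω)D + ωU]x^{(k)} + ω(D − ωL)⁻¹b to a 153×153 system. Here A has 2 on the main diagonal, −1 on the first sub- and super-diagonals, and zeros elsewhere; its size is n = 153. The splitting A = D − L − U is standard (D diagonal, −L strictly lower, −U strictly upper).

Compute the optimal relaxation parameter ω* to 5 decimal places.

With n=153, ρ(Jacobi) = cos(π/154) = 0.99979.
root = sin(π/154) = 0.020399  (since 1−cos² = sin²).
ω* = 2/(1 + 0.020399) = 2/1.020399 = 1.96002.
and ρ(B_{ω*}) = 1.96002 − 1 = 0.96002.

ω* = 1.96002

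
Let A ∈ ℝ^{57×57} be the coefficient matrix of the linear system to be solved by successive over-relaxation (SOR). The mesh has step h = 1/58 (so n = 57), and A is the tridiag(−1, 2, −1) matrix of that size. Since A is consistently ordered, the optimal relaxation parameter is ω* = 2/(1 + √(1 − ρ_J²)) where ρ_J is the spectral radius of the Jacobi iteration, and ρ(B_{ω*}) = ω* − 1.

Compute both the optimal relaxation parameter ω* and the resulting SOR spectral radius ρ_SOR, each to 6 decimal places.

B_J for the 57×57 system has eigenvalues cos(kπ/58); ρ_J = cos(π/58) = 0.998533.
root = sin(π/58) = 0.0541389  (since 1−cos² = sin²).
ω* = 2 / (1 + 0.0541389) = 2 / 1.0541389 ≈ 1.897283.
At ω = 1.897283 every |λ(B_ω)| = ω−1, so ρ_SOR = 0.897283.

ω* = 1.897283, ρ_SOR = 0.897283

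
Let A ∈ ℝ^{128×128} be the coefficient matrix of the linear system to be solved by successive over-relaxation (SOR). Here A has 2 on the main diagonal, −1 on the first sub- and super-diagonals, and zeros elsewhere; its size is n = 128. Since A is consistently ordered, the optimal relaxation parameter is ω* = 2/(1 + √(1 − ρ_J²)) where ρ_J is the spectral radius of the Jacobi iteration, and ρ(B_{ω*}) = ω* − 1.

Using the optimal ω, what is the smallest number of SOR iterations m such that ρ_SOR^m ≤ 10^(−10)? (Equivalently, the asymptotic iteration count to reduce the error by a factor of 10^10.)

m = 473

B_J for the 128×128 system has eigenvalues cos(kπ/129); ρ_J = cos(π/129) = 0.9997035.
1 − cos²(π/129) = sin²(π/129) ⇒ √(1−ρ_J²) = sin(π/129) = 0.0243510.
[ω*] 2 ÷ (1 + 0.0243510) = 2 ÷ 1.0243510 = 1.9524558.
ρ_SOR = ω* − 1 = 1.9524558 − 1 = 0.9524558.
m ≥ 10·ln10 / (−ln 0.9524558) = 472.698; smallest integer m = 473.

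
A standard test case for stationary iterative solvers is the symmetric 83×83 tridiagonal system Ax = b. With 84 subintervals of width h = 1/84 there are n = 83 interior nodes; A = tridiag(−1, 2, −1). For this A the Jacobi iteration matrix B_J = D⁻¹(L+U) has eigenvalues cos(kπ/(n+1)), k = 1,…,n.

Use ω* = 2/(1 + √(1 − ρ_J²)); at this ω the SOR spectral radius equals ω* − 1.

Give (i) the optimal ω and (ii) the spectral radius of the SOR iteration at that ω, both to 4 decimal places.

ω* = 1.9279, ρ_SOR = 0.9279

ρ_J = max_k |cos(kπ/84)| = cos(π/84) = 0.9993
1 − cos²(π/84) = sin²(π/84) ⇒ √(1−ρ_J²) = sin(π/84) = 0.03739.
So ω* = 2/1.03739 = 1.9279 (Young).
and ρ(B_{ω*}) = 1.9279 − 1 = 0.9279.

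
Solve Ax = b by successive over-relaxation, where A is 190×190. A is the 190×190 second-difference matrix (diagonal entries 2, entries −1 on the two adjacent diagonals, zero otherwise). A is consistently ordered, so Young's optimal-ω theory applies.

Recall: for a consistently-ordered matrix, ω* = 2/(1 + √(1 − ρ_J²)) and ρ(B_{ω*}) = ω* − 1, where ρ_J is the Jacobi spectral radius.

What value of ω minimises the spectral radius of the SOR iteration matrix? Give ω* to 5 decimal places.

ω* = 1.96764

spectrum of D⁻¹(L+U) = {cos(kπ/191) : 1≤k≤190}; ρ_J = cos(π/191) = 0.99986.
1 − cos²(π/191) = sin²(π/191) ⇒ √(1−ρ_J²) = sin(π/191) = 0.016447.
ω* = 2/(1 + 0.016447) = 2/1.016447 = 1.96764.
Hence ρ(B_{ω*}) = 1.96764 − 1 = 0.96764.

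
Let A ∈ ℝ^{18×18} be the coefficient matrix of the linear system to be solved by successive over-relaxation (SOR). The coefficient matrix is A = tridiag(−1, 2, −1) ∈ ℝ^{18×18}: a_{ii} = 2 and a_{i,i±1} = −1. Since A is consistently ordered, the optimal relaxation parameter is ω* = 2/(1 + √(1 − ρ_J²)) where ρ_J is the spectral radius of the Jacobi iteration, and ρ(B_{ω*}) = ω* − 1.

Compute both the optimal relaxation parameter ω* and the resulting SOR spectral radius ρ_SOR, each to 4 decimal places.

ω* = 1.7173, ρ_SOR = 0.7173

n=18: λ(B_J) = 1 − λ(A)/2 = cos(kπ/19); k=1 gives ρ_J = 0.9864.
√(1−ρ_J²) simplifies to sin(π/19) = 0.16459.
ω* = 2 / (1 + 0.16459) = 2 / 1.16459 ≈ 1.7173.
ρ_SOR = ω* − 1 ≈ 0.7173.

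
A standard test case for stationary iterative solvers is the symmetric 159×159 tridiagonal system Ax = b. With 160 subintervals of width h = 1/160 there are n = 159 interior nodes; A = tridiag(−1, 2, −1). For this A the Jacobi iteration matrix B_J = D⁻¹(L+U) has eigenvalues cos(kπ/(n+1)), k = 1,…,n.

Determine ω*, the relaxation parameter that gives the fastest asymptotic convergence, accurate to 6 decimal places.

ω* = 1.961489

½·tridiag(1,0,1) at n=159: λ_k = cos(kπ/160); max |λ| at k=1 ⇒ ρ_J = cos(π/160) ≈ 0.999807.
root = sin(π/160) = 0.0196337  (since 1−cos² = sin²).
Young: ω* = 2/(1+√(1−ρ_J²)) = 2/(1+0.0196337) = 2/1.0196337 = 1.961489.
[ρ_SOR] ω* − 1 = 0.961489.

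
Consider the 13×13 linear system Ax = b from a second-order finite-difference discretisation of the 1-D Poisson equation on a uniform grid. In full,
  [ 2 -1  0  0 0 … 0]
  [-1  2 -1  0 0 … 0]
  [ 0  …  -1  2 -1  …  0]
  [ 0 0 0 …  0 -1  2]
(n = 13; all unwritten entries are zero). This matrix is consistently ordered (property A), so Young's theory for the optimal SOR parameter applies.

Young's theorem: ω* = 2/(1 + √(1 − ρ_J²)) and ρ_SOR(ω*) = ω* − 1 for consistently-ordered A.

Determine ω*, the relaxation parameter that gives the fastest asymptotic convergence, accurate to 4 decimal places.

[ρ_J] n=13: ρ(B_J) = cos(π/(n+1)) = cos(π/14) = 0.9749.
√(1−ρ_J²) = |sin(π/14)| = 0.22252
[ω*] 2 ÷ (1 + 0.22252) = 2 ÷ 1.22252 = 1.6360.
and ρ(B_{ω*}) = 1.6360 − 1 = 0.6360.

ω* = 1.6360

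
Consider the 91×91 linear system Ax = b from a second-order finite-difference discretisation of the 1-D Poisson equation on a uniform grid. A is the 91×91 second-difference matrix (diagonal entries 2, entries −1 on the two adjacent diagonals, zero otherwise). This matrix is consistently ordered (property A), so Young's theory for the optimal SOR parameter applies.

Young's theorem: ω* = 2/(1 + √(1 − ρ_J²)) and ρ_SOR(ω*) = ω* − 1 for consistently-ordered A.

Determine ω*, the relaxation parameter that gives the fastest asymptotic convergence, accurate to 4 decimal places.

spectrum of D⁻¹(L+U) = {cos(kπ/92) : 1≤k≤91}; ρ_J = cos(π/92) = 0.9994.
√(1−ρ_J²) = |sin(π/92)| = 0.03414
ω* = 2/(1 + 0.03414) = 2/1.03414 = 1.9340.
[ρ_SOR] ω* − 1 = 0.9340.

ω* = 1.9340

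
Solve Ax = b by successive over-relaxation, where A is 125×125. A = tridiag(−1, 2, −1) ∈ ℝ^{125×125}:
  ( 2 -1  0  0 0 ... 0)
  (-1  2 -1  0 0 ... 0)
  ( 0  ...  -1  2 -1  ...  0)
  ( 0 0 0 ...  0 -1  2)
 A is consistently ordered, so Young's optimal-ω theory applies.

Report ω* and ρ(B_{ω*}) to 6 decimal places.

ω* = 1.951351, ρ_SOR = 0.951351

[ρ_J] n=125: ρ(B_J) = cos(π/(n+1)) = cos(π/126) = 0.999689.
√(1−ρ_J²) = |sin(π/126)| = 0.0249307
ω* = 2/(1 + 0.0249307) = 2/1.0249307 = 1.951351.
Hence ρ(B_{ω*}) = 1.951351 − 1 = 0.951351.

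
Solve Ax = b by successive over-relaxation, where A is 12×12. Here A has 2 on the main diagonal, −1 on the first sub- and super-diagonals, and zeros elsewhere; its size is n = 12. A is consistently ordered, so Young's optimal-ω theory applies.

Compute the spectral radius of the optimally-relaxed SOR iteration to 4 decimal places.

[ρ_J] n=12: ρ(B_J) = cos(π/(n+1)) = cos(π/13) = 0.9709.
√(1−ρ_J²) simplifies to sin(π/13) = 0.23932.
ω* = 2 / (1 + 0.23932) = 2 / 1.23932 ≈ 1.6138.
ρ(B_{ω*}) = ω*−1 = 0.6138

ρ_SOR = 0.6138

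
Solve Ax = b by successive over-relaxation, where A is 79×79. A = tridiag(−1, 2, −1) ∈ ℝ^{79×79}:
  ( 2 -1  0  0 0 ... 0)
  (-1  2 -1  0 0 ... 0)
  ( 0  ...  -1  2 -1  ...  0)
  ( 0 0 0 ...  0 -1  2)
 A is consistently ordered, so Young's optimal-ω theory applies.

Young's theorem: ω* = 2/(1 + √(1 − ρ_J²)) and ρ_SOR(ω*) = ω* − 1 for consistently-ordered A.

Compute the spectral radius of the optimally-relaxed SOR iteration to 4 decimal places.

[ρ_J] n=79: ρ(B_J) = cos(π/(n+1)) = cos(π/80) = 0.9992.
√(1−ρ_J²) simplifies to sin(π/80) = 0.03926.
ω* = 2/(1+0.03926) = 1.9244
ρ_SOR = ω* − 1 ≈ 0.9244.

ρ_SOR = 0.9244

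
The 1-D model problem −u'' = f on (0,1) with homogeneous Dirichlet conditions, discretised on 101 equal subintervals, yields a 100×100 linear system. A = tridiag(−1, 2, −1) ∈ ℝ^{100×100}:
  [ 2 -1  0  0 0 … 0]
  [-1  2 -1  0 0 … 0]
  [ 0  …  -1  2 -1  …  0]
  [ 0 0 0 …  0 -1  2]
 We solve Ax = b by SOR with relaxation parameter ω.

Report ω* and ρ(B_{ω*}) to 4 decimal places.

ω* = 1.9397, ρ_SOR = 0.9397

spectrum of D⁻¹(L+U) = {cos(kπ/101) : 1≤k≤100}; ρ_J = cos(π/101) = 0.9995.
√(1 − cos²(π/101)) = sin(π/101) ≈ 0.03110.
ω* = 2 / (1 + 0.03110) = 2 / 1.03110 ≈ 1.9397.
and ρ(B_{ω*}) = 1.9397 − 1 = 0.9397.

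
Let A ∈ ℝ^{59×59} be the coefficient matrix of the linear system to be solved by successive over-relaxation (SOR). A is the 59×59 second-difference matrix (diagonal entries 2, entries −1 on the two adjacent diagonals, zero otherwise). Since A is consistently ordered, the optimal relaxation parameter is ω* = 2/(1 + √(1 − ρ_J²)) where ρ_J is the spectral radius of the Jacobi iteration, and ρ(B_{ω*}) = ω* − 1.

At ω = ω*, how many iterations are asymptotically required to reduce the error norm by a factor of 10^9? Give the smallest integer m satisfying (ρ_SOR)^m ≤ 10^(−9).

[ρ_J] n=59: ρ(B_J) = cos(π/(n+1)) = cos(π/60) = 0.9986295.
√(1−ρ_J²) simplifies to sin(π/60) = 0.0523360.
So ω* = 2/1.0523360 = 1.9005337 (Young).
and ρ(B_{ω*}) = 1.9005337 − 1 = 0.9005337.
For 9 digits: m = 9·ln10 / (−ln 0.9005337) = 20.7233/0.104768 = 197.802; round up → m = 198.

m = 198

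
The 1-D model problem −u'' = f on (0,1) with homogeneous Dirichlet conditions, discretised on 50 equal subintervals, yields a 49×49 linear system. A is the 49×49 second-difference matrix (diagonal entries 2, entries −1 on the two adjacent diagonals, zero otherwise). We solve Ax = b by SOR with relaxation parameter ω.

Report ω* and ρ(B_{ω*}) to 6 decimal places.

ω* = 1.881838, ρ_SOR = 0.881838

n=49: λ(B_J) = 1 − λ(A)/2 = cos(kπ/50); k=1 gives ρ_J = 0.998027.
√(1−ρ_J²) simplifies to sin(π/50) = 0.0627905.
ω* = 2 / (1 + 0.0627905) = 2 / 1.0627905 ≈ 1.881838.
and ρ(B_{ω*}) = 1.881838 − 1 = 0.881838.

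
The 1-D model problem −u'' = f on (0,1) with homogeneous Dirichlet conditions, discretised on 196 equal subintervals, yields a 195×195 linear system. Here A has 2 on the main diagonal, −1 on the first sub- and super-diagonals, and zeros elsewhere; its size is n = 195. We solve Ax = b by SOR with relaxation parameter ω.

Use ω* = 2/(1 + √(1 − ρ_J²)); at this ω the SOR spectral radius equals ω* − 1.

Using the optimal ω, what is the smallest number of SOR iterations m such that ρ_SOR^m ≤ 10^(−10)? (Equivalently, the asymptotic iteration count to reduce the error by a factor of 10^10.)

With n=195, ρ(Jacobi) = cos(π/196) = 0.9998715.
root = sin(π/196) = 0.0160278  (since 1−cos² = sin²).
So ω* = 2/1.0160278 = 1.9684501 (Young).
ρ_SOR = ω* − 1 ≈ 0.9684501.
(0.9684501)^m ≤ 10^{−10}  ⇒  m·ln(0.9684501) ≤ −10·ln10  ⇒  m ≥ 718.251  ⇒  m = 719

m = 719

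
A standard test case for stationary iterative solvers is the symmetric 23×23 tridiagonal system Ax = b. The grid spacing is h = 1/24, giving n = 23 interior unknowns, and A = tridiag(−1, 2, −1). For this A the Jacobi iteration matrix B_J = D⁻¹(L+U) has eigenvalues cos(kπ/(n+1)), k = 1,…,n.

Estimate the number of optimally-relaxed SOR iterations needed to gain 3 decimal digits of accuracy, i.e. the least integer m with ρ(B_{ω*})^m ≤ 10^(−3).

m = 27

spectrum of D⁻¹(L+U) = {cos(kπ/24) : 1≤k≤23}; ρ_J = cos(π/24) = 0.9914449.
√(1−ρ_J²) = |sin(π/24)| = 0.1305262
ω* = 2 / (1 + 0.1305262) = 2 / 1.1305262 ≈ 1.7690877.
ρ_SOR = ω* − 1 ≈ 0.7690877.
3·ln10 = 6.90776; −ln(0.7690877) = 0.26255; m = ⌈6.90776/0.26255⌉ = ⌈26.310⌉ = 27.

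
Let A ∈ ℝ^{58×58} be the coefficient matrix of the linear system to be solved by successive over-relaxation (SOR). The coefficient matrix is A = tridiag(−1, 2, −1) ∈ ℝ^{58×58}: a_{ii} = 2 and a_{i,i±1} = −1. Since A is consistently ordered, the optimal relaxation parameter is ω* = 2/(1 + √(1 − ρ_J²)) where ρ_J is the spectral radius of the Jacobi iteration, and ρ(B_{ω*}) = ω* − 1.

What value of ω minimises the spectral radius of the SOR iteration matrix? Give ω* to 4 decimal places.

ρ_J = max_k |cos(kπ/59)| = cos(π/59) = 0.9986
√(1 − cos²(π/59)) = sin(π/59) ≈ 0.05322.
Then 2/(1+√(1−ρ_J²)) = 2/(1+0.05322); ω* = 2/1.05322 = 1.8989.
ρ_SOR = ω* − 1 = 1.8989 − 1 = 0.8989.

ω* = 1.8989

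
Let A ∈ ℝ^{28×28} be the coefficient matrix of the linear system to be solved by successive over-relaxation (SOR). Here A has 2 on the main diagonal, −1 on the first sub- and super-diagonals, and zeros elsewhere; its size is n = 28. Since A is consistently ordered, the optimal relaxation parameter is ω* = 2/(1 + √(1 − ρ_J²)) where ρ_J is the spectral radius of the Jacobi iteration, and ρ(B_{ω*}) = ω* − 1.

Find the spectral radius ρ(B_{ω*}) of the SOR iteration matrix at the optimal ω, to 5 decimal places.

ρ_SOR = 0.80486

B_J for the 28×28 system has eigenvalues cos(kπ/29); ρ_J = cos(π/29) = 0.99414.
√(1 − cos²(π/29)) = sin(π/29) ≈ 0.108119.
ω* = 2 / (1 + 0.108119) = 2 / 1.108119 ≈ 1.80486.
ρ_SOR = ω* − 1 ≈ 0.80486.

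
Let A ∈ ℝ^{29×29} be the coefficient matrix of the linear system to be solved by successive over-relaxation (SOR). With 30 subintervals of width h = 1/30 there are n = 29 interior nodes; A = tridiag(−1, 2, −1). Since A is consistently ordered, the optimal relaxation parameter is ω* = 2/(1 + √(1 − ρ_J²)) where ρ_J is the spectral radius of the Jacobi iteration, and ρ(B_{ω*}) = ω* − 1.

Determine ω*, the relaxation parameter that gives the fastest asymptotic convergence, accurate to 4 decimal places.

ρ_J = max_k |cos(kπ/30)| = cos(π/30) = 0.9945
√(1−ρ_J²) simplifies to sin(π/30) = 0.10453.
[ω*] 2 ÷ (1 + 0.10453) = 2 ÷ 1.10453 = 1.8107.
At ω = 1.8107 every |λ(B_ω)| = ω−1, so ρ_SOR = 0.8107.

ω* = 1.8107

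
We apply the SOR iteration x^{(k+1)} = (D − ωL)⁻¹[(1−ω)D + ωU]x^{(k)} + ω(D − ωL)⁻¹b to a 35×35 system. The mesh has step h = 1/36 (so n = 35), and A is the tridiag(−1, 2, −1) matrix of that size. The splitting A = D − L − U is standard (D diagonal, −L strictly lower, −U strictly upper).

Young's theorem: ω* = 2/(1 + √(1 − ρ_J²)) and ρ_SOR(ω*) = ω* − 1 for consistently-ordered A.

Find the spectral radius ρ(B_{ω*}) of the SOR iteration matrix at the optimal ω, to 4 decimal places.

ρ_SOR = 0.8397

With n=35, ρ(Jacobi) = cos(π/36) = 0.9962.
√(1 − cos²(π/36)) = sin(π/36) ≈ 0.08716.
Young: ω* = 2/(1+√(1−ρ_J²)) = 2/(1+0.08716) = 2/1.08716 = 1.8397.
ρ(B_{ω*}) = ω*−1 = 0.8397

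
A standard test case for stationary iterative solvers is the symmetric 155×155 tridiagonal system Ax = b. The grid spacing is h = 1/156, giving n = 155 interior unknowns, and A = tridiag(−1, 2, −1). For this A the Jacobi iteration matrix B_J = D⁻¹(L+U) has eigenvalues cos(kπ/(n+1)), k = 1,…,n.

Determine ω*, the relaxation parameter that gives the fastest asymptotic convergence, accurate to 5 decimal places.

spectrum of D⁻¹(L+U) = {cos(kπ/156) : 1≤k≤155}; ρ_J = cos(π/156) = 0.99980.
√(1−ρ_J²) = |sin(π/156)| = 0.020137
ω* = 2/(1 + 0.020137) = 2/1.020137 = 1.96052.
Hence ρ(B_{ω*}) = 1.96052 − 1 = 0.96052.

ω* = 1.96052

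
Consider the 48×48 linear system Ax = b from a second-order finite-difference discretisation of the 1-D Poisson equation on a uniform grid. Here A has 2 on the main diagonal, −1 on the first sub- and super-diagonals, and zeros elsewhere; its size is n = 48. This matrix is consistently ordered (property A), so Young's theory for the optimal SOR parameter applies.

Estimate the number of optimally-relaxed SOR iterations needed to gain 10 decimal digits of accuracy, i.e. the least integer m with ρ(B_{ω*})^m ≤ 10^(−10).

[ρ_J] n=48: ρ(B_J) = cos(π/(n+1)) = cos(π/49) = 0.9979454.
1 − cos²(π/49) = sin²(π/49) ⇒ √(1−ρ_J²) = sin(π/49) = 0.0640702.
ω* = 2/(1 + 0.0640702) = 2/1.0640702 = 1.8795752.
[ρ_SOR] ω* − 1 = 0.8795752.
ρ_SOR^m ≤ 10^(−10) ⇔ m ≥ 10·ln10/(−ln 0.8795752) = 23.0259/0.128316 = 179.447; m = ⌈179.447⌉ = 180.

m = 180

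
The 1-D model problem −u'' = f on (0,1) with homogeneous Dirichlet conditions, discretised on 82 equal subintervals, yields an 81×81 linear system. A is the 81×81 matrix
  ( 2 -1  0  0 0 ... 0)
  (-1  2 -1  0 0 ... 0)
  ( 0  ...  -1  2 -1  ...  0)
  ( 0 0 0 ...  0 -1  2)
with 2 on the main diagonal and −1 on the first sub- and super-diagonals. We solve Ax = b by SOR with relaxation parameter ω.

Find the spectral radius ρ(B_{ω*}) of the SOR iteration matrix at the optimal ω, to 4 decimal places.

spectrum of D⁻¹(L+U) = {cos(kπ/82) : 1≤k≤81}; ρ_J = cos(π/82) = 0.9993.
1 − cos²(π/82) = sin²(π/82) ⇒ √(1−ρ_J²) = sin(π/82) = 0.03830.
ω* = 2/(1+0.03830) = 1.9262
Hence ρ(B_{ω*}) = 1.9262 − 1 = 0.9262.

ρ_SOR = 0.9262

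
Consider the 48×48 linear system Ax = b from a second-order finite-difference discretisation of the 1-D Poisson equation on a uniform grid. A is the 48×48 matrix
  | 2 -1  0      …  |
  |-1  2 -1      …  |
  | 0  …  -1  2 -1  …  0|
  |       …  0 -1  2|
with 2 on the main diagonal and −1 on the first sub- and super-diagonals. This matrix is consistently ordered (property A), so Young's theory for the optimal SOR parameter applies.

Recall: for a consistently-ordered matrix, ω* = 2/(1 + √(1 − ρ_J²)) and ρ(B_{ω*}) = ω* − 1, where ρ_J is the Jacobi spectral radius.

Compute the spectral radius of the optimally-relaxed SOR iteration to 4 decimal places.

ρ_SOR = 0.8796

[ρ_J] n=48: ρ(B_J) = cos(π/(n+1)) = cos(π/49) = 0.9979.
√(1−ρ_J²) = |sin(π/49)| = 0.06407
[ω*] 2 ÷ (1 + 0.06407) = 2 ÷ 1.06407 = 1.8796.
At ω = 1.8796 every |λ(B_ω)| = ω−1, so ρ_SOR = 0.8796.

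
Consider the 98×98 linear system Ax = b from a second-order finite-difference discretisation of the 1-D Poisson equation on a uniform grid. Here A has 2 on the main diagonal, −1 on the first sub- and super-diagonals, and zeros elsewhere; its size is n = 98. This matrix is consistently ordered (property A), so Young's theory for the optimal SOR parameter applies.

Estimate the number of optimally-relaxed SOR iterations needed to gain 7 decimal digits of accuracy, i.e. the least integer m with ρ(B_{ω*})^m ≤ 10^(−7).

spectrum of D⁻¹(L+U) = {cos(kπ/99) : 1≤k≤98}; ρ_J = cos(π/99) = 0.9994965.
1 − cos²(π/99) = sin²(π/99) ⇒ √(1−ρ_J²) = sin(π/99) = 0.0317279.
[ω*] 2 ÷ (1 + 0.0317279) = 2 ÷ 1.0317279 = 1.9384956.
ρ_SOR = ω* − 1 ≈ 0.9384956.
(0.9384956)^m ≤ 10^{−7}  ⇒  m·ln(0.9384956) ≤ −7·ln10  ⇒  m ≥ 253.920  ⇒  m = 254

m = 254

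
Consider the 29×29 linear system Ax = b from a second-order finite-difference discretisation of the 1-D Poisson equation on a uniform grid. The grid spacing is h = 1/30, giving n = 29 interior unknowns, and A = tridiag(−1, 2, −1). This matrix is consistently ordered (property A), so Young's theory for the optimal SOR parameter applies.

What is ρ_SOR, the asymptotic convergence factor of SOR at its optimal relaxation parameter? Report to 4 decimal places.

ρ_SOR = 0.8107

n=29: λ(B_J) = 1 − λ(A)/2 = cos(kπ/30); k=1 gives ρ_J = 0.9945.
√(1−ρ_J²) = |sin(π/30)| = 0.10453
Then 2/(1+√(1−ρ_J²)) = 2/(1+0.10453); ω* = 2/1.10453 = 1.8107.
ρ_SOR = ω* − 1 = 1.8107 − 1 = 0.8107.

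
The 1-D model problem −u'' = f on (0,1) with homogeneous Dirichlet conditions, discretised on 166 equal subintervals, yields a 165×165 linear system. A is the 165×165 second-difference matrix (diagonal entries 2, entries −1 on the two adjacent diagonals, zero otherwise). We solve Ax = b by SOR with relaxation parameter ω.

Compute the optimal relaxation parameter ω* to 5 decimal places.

[ρ_J] n=165: ρ(B_J) = cos(π/(n+1)) = cos(π/166) = 0.99982.
√(1−ρ_J²) = |sin(π/166)| = 0.018924
So ω* = 2/1.018924 = 1.96285 (Young).
ρ(B_{ω*}) = ω*−1 = 0.96285

ω* = 1.96285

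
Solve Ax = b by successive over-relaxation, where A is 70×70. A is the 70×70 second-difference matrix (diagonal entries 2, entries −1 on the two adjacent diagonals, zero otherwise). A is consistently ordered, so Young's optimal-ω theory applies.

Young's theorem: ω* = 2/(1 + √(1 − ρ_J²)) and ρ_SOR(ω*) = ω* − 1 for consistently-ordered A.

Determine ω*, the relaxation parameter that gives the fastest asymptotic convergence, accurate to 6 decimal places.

ω* = 1.915281

B_J for the 70×70 system has eigenvalues cos(kπ/71); ρ_J = cos(π/71) = 0.999021.
√(1 − cos²(π/71)) = sin(π/71) ≈ 0.0442333.
[ω*] 2 ÷ (1 + 0.0442333) = 2 ÷ 1.0442333 = 1.915281.
ρ_SOR = ω* − 1 = 1.915281 − 1 = 0.915281.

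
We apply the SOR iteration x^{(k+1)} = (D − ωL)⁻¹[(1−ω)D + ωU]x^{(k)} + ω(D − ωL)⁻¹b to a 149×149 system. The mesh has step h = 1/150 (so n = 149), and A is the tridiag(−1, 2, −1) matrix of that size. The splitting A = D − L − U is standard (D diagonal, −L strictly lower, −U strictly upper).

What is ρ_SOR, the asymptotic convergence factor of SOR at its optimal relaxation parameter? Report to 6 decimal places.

ρ_SOR = 0.958974

spectrum of D⁻¹(L+U) = {cos(kπ/150) : 1≤k≤149}; ρ_J = cos(π/150) = 0.999781.
√(1−ρ_J²) simplifies to sin(π/150) = 0.0209424.
Young: ω* = 2/(1+√(1−ρ_J²)) = 2/(1+0.0209424) = 2/1.0209424 = 1.958974.
Hence ρ(B_{ω*}) = 1.958974 − 1 = 0.958974.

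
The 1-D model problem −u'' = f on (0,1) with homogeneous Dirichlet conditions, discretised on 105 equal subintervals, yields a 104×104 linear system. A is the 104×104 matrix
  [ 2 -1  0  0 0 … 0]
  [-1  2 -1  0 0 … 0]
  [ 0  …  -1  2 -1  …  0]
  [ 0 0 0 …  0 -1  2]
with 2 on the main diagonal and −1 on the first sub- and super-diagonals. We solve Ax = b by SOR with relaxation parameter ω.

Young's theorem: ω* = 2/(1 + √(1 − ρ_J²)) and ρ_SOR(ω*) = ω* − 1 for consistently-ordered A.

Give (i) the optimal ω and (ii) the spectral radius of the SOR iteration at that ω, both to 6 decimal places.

spectrum of D⁻¹(L+U) = {cos(kπ/105) : 1≤k≤104}; ρ_J = cos(π/105) = 0.999552.
1 − cos²(π/105) = sin²(π/105) ⇒ √(1−ρ_J²) = sin(π/105) = 0.0299155.
Young: ω* = 2/(1+√(1−ρ_J²)) = 2/(1+0.0299155) = 2/1.0299155 = 1.941907.
ρ_SOR = ω* − 1 ≈ 0.941907.

ω* = 1.941907, ρ_SOR = 0.941907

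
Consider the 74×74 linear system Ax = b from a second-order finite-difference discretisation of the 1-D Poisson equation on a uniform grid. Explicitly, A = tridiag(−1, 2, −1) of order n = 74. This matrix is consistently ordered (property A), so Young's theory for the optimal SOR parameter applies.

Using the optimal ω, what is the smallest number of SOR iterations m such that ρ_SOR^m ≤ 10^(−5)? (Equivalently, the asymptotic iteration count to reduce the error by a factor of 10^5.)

½·tridiag(1,0,1) at n=74: λ_k = cos(kπ/75); max |λ| at k=1 ⇒ ρ_J = cos(π/75) ≈ 0.9991228.
√(1−ρ_J²) simplifies to sin(π/75) = 0.0418757.
So ω* = 2/1.0418757 = 1.9196148 (Young).
ρ_SOR = ω* − 1 ≈ 0.9196148.
ρ_SOR^m ≤ 10^(−5) ⇔ m ≥ 5·ln10/(−ln 0.9196148) = 11.5129/0.0838004 = 137.385; m = ⌈137.385⌉ = 138.

m = 138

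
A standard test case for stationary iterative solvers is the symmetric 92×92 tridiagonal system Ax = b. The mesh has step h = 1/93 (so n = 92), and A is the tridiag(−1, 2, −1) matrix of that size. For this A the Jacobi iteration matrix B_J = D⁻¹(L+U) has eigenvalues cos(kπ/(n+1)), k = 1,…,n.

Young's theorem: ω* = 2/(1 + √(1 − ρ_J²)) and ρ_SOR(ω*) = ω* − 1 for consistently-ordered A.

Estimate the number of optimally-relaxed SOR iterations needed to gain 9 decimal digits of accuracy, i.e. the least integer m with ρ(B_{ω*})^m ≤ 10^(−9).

m = 307

spectrum of D⁻¹(L+U) = {cos(kπ/93) : 1≤k≤92}; ρ_J = cos(π/93) = 0.9994295.
√(1−ρ_J²) = |sin(π/93)| = 0.0337741
[ω*] 2 ÷ (1 + 0.0337741) = 2 ÷ 1.0337741 = 1.9346586.
ρ_SOR = ω* − 1 = 1.9346586 − 1 = 0.9346586.
9·ln10 = 20.7233; −ln(0.9346586) = 0.067574; m = ⌈20.7233/0.067574⌉ = ⌈306.676⌉ = 307.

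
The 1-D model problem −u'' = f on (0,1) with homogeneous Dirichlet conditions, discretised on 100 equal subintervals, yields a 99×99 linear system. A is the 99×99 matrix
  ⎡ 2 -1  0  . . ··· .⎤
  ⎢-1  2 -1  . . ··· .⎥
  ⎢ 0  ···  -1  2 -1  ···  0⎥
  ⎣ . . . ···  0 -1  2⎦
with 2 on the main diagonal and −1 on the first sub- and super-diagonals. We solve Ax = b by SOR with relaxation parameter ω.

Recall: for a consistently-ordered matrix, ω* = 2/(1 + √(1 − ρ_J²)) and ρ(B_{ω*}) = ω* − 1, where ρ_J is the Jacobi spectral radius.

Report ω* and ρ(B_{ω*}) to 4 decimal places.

B_J for the 99×99 system has eigenvalues cos(kπ/100); ρ_J = cos(π/100) = 0.9995.
√(1 − cos²(π/100)) = sin(π/100) ≈ 0.03141.
[ω*] 2 ÷ (1 + 0.03141) = 2 ÷ 1.03141 = 1.9391.
and ρ(B_{ω*}) = 1.9391 − 1 = 0.9391.

ω* = 1.9391, ρ_SOR = 0.9391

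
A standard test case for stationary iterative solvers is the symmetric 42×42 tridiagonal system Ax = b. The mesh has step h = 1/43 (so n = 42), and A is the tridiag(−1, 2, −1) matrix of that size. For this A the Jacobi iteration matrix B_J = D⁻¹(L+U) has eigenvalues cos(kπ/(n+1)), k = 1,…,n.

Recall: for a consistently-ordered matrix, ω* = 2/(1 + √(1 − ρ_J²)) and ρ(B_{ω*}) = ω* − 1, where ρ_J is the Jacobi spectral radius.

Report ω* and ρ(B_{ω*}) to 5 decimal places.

ω* = 1.86394, ρ_SOR = 0.86394

ρ_J = max_k |cos(kπ/43)| = cos(π/43) = 0.99733
√(1 − cos²(π/43)) = sin(π/43) ≈ 0.072995.
Then 2/(1+√(1−ρ_J²)) = 2/(1+0.072995); ω* = 2/1.072995 = 1.86394.
Hence ρ(B_{ω*}) = 1.86394 − 1 = 0.86394.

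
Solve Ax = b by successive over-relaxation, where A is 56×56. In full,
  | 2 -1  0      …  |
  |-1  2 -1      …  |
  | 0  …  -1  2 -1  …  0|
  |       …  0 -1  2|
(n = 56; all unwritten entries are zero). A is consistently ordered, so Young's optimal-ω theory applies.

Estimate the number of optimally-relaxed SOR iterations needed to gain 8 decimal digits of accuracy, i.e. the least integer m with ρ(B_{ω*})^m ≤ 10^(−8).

B_J for the 56×56 system has eigenvalues cos(kπ/57); ρ_J = cos(π/57) = 0.9984815.
√(1−ρ_J²) = |sin(π/57)| = 0.0550878
[ω*] 2 ÷ (1 + 0.0550878) = 2 ÷ 1.0550878 = 1.8955768.
At ω = 1.8955768 every |λ(B_ω)| = ω−1, so ρ_SOR = 0.8955768.
Need (0.8955768)^m ≤ 10^(−8): m ≥ 8·ln10/|ln 0.8955768| = 18.4207/0.110287 = 167.025 ⇒ m = 168.

m = 168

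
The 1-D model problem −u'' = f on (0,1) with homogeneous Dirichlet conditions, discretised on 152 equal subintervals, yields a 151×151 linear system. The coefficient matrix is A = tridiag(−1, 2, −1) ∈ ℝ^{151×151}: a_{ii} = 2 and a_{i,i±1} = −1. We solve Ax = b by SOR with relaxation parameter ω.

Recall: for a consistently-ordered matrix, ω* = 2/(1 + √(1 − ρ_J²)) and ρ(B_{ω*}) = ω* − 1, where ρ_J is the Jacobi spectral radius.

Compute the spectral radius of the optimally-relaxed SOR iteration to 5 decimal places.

B_J for the 151×151 system has eigenvalues cos(kπ/152); ρ_J = cos(π/152) = 0.99979.
√(1−ρ_J²) = |sin(π/152)| = 0.020667
So ω* = 2/1.020667 = 1.95950 (Young).
At ω = 1.95950 every |λ(B_ω)| = ω−1, so ρ_SOR = 0.95950.

ρ_SOR = 0.95950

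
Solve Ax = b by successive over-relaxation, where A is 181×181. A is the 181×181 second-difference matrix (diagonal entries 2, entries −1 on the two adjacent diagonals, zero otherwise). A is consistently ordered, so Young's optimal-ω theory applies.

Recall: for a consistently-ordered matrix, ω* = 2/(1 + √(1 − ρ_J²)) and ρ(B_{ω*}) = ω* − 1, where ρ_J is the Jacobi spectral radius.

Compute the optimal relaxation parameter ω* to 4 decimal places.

½·tridiag(1,0,1) at n=181: λ_k = cos(kπ/182); max |λ| at k=1 ⇒ ρ_J = cos(π/182) ≈ 0.9999.
root = sin(π/182) = 0.01726  (since 1−cos² = sin²).
ω* = 2 / (1 + 0.01726) = 2 / 1.01726 ≈ 1.9661.
[ρ_SOR] ω* − 1 = 0.9661.

ω* = 1.9661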